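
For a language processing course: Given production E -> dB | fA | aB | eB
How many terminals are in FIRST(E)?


Production: E -> dB | fA | aB | eB
Examining each alternative for leading terminals:
  E -> dB : first terminal = 'd'
  E -> fA : first terminal = 'f'
  E -> aB : first terminal = 'a'
  E -> eB : first terminal = 'e'
FIRST(E) = {a, d, e, f}
Count: 4

4


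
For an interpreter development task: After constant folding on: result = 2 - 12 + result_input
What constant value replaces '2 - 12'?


Identifying constant sub-expression:
  Original: result = 2 - 12 + result_input
  2 and 12 are both compile-time constants
  Evaluating: 2 - 12 = -10
  After folding: result = -10 + result_input

-10


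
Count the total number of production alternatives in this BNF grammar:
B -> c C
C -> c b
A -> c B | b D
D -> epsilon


Counting alternatives per rule:
  B: 1 alternative(s)
  C: 1 alternative(s)
  A: 2 alternative(s)
  D: 1 alternative(s)
Sum: 1 + 1 + 2 + 1 = 5

5


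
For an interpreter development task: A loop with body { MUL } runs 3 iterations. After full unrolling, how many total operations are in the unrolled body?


Loop body operations: MUL (1 op per iteration)
Unrolling 3 iterations:
  Iteration 1: MUL (1 ops)
  Iteration 2: MUL (1 ops)
  Iteration 3: MUL (1 ops)
Total: 3 iterations * 1 ops/iter = 3 operations

3


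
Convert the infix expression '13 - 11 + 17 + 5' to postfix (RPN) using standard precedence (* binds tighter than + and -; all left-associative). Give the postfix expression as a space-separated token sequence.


Applying the shunting-yard algorithm:
  Operand 13 -> output
  Push '-' onto operator stack -> op-stack: [-]
  Operand 11 -> output
  See '+' (prec 1); top '-' (prec 1) >= it -> pop '-' to output
  Push '+' onto operator stack -> op-stack: [+]
  Operand 17 -> output
  See '+' (prec 1); top '+' (prec 1) >= it -> pop '+' to output
  Push '+' onto operator stack -> op-stack: [+]
  Operand 5 -> output
  End of input: pop '+' to output
Postfix result: 13 11 - 17 + 5 +

13 11 - 17 + 5 +


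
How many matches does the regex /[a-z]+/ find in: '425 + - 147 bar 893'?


Pattern: /[a-z]+/ (identifiers)
Input: '425 + - 147 bar 893'
Scanning for matches:
  Match 1: 'bar'
Total matches: 1

1


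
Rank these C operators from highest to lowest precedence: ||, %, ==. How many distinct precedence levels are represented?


Looking up precedence for each operator:
  || -> precedence 1
  % -> precedence 6
  == -> precedence 3
Sorted highest to lowest: %, ==, ||
Distinct precedence values: [6, 3, 1]
Number of distinct levels: 3

3


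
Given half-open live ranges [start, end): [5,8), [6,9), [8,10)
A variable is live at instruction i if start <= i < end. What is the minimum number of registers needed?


Live ranges:
  Var0: [5, 8)
  Var1: [6, 9)
  Var2: [8, 10)
Sweep-line events (position, delta, active):
  pos=5 start -> active=1
  pos=6 start -> active=2
  pos=8 end -> active=1
  pos=8 start -> active=2
  pos=9 end -> active=1
  pos=10 end -> active=0
Maximum simultaneous active: 2
Minimum registers needed: 2

2


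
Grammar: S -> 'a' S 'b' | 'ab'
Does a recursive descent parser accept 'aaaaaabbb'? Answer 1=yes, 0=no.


Grammar accepts strings of the form a^n b^n (n >= 1)
Word: 'aaaaaabbb'
Counting: 6 a's and 3 b's
Check: 6 == 3? No
Mismatch: a-count != b-count
Rejected

0


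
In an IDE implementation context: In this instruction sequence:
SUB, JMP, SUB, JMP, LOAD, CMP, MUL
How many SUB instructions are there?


Scanning instruction sequence for SUB:
  Position 1: SUB <- MATCH
  Position 2: JMP
  Position 3: SUB <- MATCH
  Position 4: JMP
  Position 5: LOAD
  Position 6: CMP
  Position 7: MUL
Matches at positions: [1, 3]
Total SUB count: 2

2


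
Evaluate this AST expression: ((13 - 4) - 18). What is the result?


Expression: ((13 - 4) - 18)
Evaluating step by step:
  13 - 4 = 9
  9 - 18 = -9
Result: -9

-9


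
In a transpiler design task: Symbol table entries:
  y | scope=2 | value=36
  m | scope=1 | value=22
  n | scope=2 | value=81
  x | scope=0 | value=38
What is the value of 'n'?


Searching symbol table for 'n':
  y | scope=2 | value=36
  m | scope=1 | value=22
  n | scope=2 | value=81 <- MATCH
  x | scope=0 | value=38
Found 'n' at scope 2 with value 81

81


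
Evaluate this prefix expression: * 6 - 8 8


Parsing prefix expression: * 6 - 8 8
Step 1: Innermost operation '- 8 8'
  8 - 8 = 0
Step 2: Outer operation '* 6 [0]'
  6 * 0 = 0

0


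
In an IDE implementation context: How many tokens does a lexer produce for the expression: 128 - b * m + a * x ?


Scanning '128 - b * m + a * x'
Token 1: '128' -> integer_literal
Token 2: '-' -> operator
Token 3: 'b' -> identifier
Token 4: '*' -> operator
Token 5: 'm' -> identifier
Token 6: '+' -> operator
Token 7: 'a' -> identifier
Token 8: '*' -> operator
Token 9: 'x' -> identifier
Total tokens: 9

9


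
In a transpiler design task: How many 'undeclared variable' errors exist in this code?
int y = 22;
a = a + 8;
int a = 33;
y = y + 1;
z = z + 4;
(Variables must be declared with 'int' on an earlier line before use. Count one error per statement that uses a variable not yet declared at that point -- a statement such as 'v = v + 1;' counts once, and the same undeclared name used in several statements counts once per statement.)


Scanning code line by line:
  Line 1: declare 'y' -> declared = ['y']
  Line 2: use 'a' -> ERROR (undeclared)
  Line 3: declare 'a' -> declared = ['a', 'y']
  Line 4: use 'y' -> OK (declared)
  Line 5: use 'z' -> ERROR (undeclared)
Total undeclared variable errors: 2

2


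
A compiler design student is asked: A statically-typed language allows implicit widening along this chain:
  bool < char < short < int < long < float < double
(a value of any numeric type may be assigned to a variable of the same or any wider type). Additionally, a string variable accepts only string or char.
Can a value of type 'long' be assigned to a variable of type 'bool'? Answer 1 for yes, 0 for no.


Target variable type: bool
Source value type: long
Numeric ranks: long=4, bool=0
Widening allowed iff rank(source) <= rank(target): 4 <= 0? No
Result: 0

0


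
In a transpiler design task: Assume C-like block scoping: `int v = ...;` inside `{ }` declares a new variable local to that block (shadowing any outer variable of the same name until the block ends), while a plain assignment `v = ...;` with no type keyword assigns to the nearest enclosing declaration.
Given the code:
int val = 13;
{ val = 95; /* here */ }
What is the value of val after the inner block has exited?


Analyzing scoping rules:
Outer scope: declares val = 13
Inner block: 'val = 95;' has no type keyword, so it is an assignment to the outer val (no shadowing)
The assignment changed the outer variable itself, so the new value persists after the block -> 95
Result: 95

95


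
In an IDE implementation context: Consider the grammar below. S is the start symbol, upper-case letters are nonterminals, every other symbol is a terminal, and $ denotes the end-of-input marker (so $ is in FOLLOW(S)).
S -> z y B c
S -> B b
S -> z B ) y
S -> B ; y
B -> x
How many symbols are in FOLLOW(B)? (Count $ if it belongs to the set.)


S is the start symbol and does not occur in any rule body, so FOLLOW(S) = {$}.
Examining every occurrence of B in a rule body:
  S -> z y B c : B is followed by terminal 'c' -> add 'c'
  S -> B b : B is followed by terminal 'b' -> add 'b'
  S -> z B ) y : B is followed by terminal ')' -> add ')'
  S -> B ; y : B is followed by terminal ';' -> add ';'
  B -> x : B does not occur in the body -> contributes nothing
FOLLOW(B) = {), ;, b, c}
Count: 4

4


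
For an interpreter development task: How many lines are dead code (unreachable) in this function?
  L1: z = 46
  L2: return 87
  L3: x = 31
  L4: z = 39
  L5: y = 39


Analyzing control flow:
  L1: reachable (before return)
  L2: reachable (return statement)
  L3: DEAD (after return at L2)
  L4: DEAD (after return at L2)
  L5: DEAD (after return at L2)
Return at L2, total lines = 5
Dead lines: L3 through L5
Count: 3

3


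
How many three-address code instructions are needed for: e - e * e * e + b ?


Expression: e - e * e * e + b
Generating three-address code (respecting * over +/- precedence):
  Instruction 1: t1 = e * e
  Instruction 2: t2 = t1 * e
  Instruction 3: t3 = e - t2
  Instruction 4: t4 = t3 + b
Total instructions: 4

4


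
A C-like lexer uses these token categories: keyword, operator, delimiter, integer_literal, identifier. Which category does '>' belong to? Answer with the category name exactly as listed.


Token: '>'
Checking categories:
  identifier: no
  integer_literal: no
  operator: YES
  keyword: no
  delimiter: no
Category: operator

operator


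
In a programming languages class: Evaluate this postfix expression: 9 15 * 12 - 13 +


Processing tokens left to right:
Push 9, Push 15
Pop 9 and 15, compute 9 * 15 = 135, push 135
Push 12
Pop 135 and 12, compute 135 - 12 = 123, push 123
Push 13
Pop 123 and 13, compute 123 + 13 = 136, push 136
Stack result: 136

136


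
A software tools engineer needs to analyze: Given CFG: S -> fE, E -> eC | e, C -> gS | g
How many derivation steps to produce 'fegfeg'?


Grammar: S -> fE, E -> eC | e, C -> gS | g
Deriving 'fegfeg':
Step 1: S -> fE => fE
Step 2: E -> eC => feC
Step 3: C -> gS => fegS
Step 4: S -> fE => fegfE
Step 5: E -> eC => fegfeC
Step 6: C -> g => fegfeg
Total derivation steps: 6

6


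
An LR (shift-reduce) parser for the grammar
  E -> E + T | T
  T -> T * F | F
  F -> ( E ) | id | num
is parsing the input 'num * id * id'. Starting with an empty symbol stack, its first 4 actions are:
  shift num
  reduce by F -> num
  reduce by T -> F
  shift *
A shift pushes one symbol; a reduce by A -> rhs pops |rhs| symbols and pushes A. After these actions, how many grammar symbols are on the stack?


Tracking the symbol stack through each action:
  Action 1: shift 'num' : push -> stack = [num] (size 1)
  Action 2: reduce by F -> num : pop 1, push F -> stack = [F] (size 1)
  Action 3: reduce by T -> F : pop 1, push T -> stack = [T] (size 1)
  Action 4: shift '*' : push -> stack = [T, *] (size 2)
Final stack size: 2

2


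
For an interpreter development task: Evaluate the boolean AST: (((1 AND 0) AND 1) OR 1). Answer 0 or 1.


Step 1: Evaluate inner node
  1 AND 0 = 0
Step 2: Evaluate next node
  0 AND 1 = 0
Step 3: Evaluate root node
  0 OR 1 = 1

1


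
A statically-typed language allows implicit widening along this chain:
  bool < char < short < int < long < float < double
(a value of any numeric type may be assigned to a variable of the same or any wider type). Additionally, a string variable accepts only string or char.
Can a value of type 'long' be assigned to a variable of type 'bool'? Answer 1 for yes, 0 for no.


Target variable type: bool
Source value type: long
Numeric ranks: long=4, bool=0
Widening allowed iff rank(source) <= rank(target): 4 <= 0? No
Result: 0

0


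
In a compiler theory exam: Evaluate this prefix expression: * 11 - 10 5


Parsing prefix expression: * 11 - 10 5
Step 1: Innermost operation '- 10 5'
  10 - 5 = 5
Step 2: Outer operation '* 11 [5]'
  11 * 5 = 55

55


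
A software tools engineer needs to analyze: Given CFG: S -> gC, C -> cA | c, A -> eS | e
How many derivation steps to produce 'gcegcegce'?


Grammar: S -> gC, C -> cA | c, A -> eS | e
Deriving 'gcegcegce':
Step 1: S -> gC => gC
Step 2: C -> cA => gcA
Step 3: A -> eS => gceS
Step 4: S -> gC => gcegC
Step 5: C -> cA => gcegcA
Step 6: A -> eS => gcegceS
Step 7: S -> gC => gcegcegC
Step 8: C -> cA => gcegcegcA
Step 9: A -> e => gcegcegce
Total derivation steps: 9

9


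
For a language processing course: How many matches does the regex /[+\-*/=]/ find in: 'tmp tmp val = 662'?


Pattern: /[+\-*/=]/ (operators)
Input: 'tmp tmp val = 662'
Scanning for matches:
  Match 1: '='
Total matches: 1

1


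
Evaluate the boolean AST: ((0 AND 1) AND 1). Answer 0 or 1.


Step 1: Evaluate inner node
  0 AND 1 = 0
Step 2: Evaluate root node
  0 AND 1 = 0

0


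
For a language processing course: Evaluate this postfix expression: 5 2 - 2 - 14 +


Processing tokens left to right:
Push 5, Push 2
Pop 5 and 2, compute 5 - 2 = 3, push 3
Push 2
Pop 3 and 2, compute 3 - 2 = 1, push 1
Push 14
Pop 1 and 14, compute 1 + 14 = 15, push 15
Stack result: 15

15


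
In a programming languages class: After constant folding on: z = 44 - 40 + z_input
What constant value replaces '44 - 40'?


Identifying constant sub-expression:
  Original: z = 44 - 40 + z_input
  44 and 40 are both compile-time constants
  Evaluating: 44 - 40 = 4
  After folding: z = 4 + z_input

4


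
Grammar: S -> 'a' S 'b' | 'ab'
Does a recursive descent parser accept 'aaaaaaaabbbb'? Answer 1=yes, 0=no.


Grammar accepts strings of the form a^n b^n (n >= 1)
Word: 'aaaaaaaabbbb'
Counting: 8 a's and 4 b's
Check: 8 == 4? No
Mismatch: a-count != b-count
Rejected

0


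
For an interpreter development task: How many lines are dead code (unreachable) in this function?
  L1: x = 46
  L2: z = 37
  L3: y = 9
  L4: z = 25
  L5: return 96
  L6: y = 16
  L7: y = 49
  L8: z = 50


Analyzing control flow:
  L1: reachable (before return)
  L2: reachable (before return)
  L3: reachable (before return)
  L4: reachable (before return)
  L5: reachable (return statement)
  L6: DEAD (after return at L5)
  L7: DEAD (after return at L5)
  L8: DEAD (after return at L5)
Return at L5, total lines = 8
Dead lines: L6 through L8
Count: 3

3


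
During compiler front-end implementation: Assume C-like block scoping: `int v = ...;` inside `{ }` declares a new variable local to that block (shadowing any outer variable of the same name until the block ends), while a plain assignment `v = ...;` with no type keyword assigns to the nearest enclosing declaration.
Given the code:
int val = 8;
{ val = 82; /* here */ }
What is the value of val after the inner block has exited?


Analyzing scoping rules:
Outer scope: declares val = 8
Inner block: 'val = 82;' has no type keyword, so it is an assignment to the outer val (no shadowing)
The assignment changed the outer variable itself, so the new value persists after the block -> 82
Result: 82

82


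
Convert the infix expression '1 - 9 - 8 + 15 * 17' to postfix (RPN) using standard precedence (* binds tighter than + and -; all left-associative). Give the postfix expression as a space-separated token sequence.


Applying the shunting-yard algorithm:
  Operand 1 -> output
  Push '-' onto operator stack -> op-stack: [-]
  Operand 9 -> output
  See '-' (prec 1); top '-' (prec 1) >= it -> pop '-' to output
  Push '-' onto operator stack -> op-stack: [-]
  Operand 8 -> output
  See '+' (prec 1); top '-' (prec 1) >= it -> pop '-' to output
  Push '+' onto operator stack -> op-stack: [+]
  Operand 15 -> output
  Push '*' onto operator stack -> op-stack: [+, *]
  Operand 17 -> output
  End of input: pop '*' to output
  End of input: pop '+' to output
Postfix result: 1 9 - 8 - 15 17 * +

1 9 - 8 - 15 17 * +


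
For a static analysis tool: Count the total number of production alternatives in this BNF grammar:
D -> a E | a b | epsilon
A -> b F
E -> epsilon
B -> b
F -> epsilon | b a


Counting alternatives per rule:
  D: 3 alternative(s)
  A: 1 alternative(s)
  E: 1 alternative(s)
  B: 1 alternative(s)
  F: 2 alternative(s)
Sum: 3 + 1 + 1 + 1 + 2 = 8

8


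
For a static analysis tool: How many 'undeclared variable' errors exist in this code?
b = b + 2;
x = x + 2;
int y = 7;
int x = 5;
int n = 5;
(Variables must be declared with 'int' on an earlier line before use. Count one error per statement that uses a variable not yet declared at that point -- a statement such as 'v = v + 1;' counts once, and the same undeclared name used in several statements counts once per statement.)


Scanning code line by line:
  Line 1: use 'b' -> ERROR (undeclared)
  Line 2: use 'x' -> ERROR (undeclared)
  Line 3: declare 'y' -> declared = ['y']
  Line 4: declare 'x' -> declared = ['x', 'y']
  Line 5: declare 'n' -> declared = ['n', 'x', 'y']
Total undeclared variable errors: 2

2


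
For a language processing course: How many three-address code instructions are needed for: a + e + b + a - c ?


Expression: a + e + b + a - c
Generating three-address code (respecting * over +/- precedence):
  Instruction 1: t1 = a + e
  Instruction 2: t2 = t1 + b
  Instruction 3: t3 = t2 + a
  Instruction 4: t4 = t3 - c
Total instructions: 4

4


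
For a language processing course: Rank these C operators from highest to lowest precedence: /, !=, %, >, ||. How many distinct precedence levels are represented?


Looking up precedence for each operator:
  / -> precedence 6
  != -> precedence 3
  % -> precedence 6
  > -> precedence 4
  || -> precedence 1
Sorted highest to lowest: /, %, >, !=, ||
Distinct precedence values: [6, 4, 3, 1]
Number of distinct levels: 4

4


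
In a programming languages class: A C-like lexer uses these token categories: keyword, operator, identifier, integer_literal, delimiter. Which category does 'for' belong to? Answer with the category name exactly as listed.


Token: 'for'
Checking categories:
  identifier: no
  integer_literal: no
  operator: no
  keyword: YES
  delimiter: no
Category: keyword

keyword


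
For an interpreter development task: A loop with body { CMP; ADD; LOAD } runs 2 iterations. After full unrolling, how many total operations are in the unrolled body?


Loop body operations: CMP, ADD, LOAD (3 ops per iteration)
Unrolling 2 iterations:
  Iteration 1: CMP, ADD, LOAD (3 ops)
  Iteration 2: CMP, ADD, LOAD (3 ops)
Total: 2 iterations * 3 ops/iter = 6 operations

6


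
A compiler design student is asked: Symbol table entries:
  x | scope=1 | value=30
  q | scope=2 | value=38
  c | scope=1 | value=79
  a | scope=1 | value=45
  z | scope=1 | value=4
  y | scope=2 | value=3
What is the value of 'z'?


Searching symbol table for 'z':
  x | scope=1 | value=30
  q | scope=2 | value=38
  c | scope=1 | value=79
  a | scope=1 | value=45
  z | scope=1 | value=4 <- MATCH
  y | scope=2 | value=3
Found 'z' at scope 1 with value 4

4


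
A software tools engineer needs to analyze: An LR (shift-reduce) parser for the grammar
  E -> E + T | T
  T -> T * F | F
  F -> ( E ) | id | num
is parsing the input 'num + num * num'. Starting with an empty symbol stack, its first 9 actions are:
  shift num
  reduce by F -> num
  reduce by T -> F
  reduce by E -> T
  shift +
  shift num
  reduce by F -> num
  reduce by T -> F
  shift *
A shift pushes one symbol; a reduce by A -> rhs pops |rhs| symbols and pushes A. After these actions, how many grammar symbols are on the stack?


Tracking the symbol stack through each action:
  Action 1: shift 'num' : push -> stack = [num] (size 1)
  Action 2: reduce by F -> num : pop 1, push F -> stack = [F] (size 1)
  Action 3: reduce by T -> F : pop 1, push T -> stack = [T] (size 1)
  Action 4: reduce by E -> T : pop 1, push E -> stack = [E] (size 1)
  Action 5: shift '+' : push -> stack = [E, +] (size 2)
  Action 6: shift 'num' : push -> stack = [E, +, num] (size 3)
  Action 7: reduce by F -> num : pop 1, push F -> stack = [E, +, F] (size 3)
  Action 8: reduce by T -> F : pop 1, push T -> stack = [E, +, T] (size 3)
  Action 9: shift '*' : push -> stack = [E, +, T, *] (size 4)
Final stack size: 4

4


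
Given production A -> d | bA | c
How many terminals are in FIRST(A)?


Production: A -> d | bA | c
Examining each alternative for leading terminals:
  A -> d : first terminal = 'd'
  A -> bA : first terminal = 'b'
  A -> c : first terminal = 'c'
FIRST(A) = {b, c, d}
Count: 3

3


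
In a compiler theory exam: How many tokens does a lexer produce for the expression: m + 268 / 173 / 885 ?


Scanning 'm + 268 / 173 / 885'
Token 1: 'm' -> identifier
Token 2: '+' -> operator
Token 3: '268' -> integer_literal
Token 4: '/' -> operator
Token 5: '173' -> integer_literal
Token 6: '/' -> operator
Token 7: '885' -> integer_literal
Total tokens: 7

7


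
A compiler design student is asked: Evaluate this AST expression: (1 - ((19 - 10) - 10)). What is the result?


Expression: (1 - ((19 - 10) - 10))
Evaluating step by step:
  19 - 10 = 9
  9 - 10 = -1
  1 - -1 = 2
Result: 2

2


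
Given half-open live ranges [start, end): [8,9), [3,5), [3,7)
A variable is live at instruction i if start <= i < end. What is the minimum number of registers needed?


Live ranges:
  Var0: [8, 9)
  Var1: [3, 5)
  Var2: [3, 7)
Sweep-line events (position, delta, active):
  pos=3 start -> active=1
  pos=3 start -> active=2
  pos=5 end -> active=1
  pos=7 end -> active=0
  pos=8 start -> active=1
  pos=9 end -> active=0
Maximum simultaneous active: 2
Minimum registers needed: 2

2


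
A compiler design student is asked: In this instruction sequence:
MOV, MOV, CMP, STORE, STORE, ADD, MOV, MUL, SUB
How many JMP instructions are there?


Scanning instruction sequence for JMP:
  Position 1: MOV
  Position 2: MOV
  Position 3: CMP
  Position 4: STORE
  Position 5: STORE
  Position 6: ADD
  Position 7: MOV
  Position 8: MUL
  Position 9: SUB
Matches at positions: []
Total JMP count: 0

0


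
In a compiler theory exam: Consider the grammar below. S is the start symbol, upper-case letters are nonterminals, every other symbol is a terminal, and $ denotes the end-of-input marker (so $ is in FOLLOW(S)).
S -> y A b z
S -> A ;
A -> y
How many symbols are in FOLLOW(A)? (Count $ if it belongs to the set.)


S is the start symbol and does not occur in any rule body, so FOLLOW(S) = {$}.
Examining every occurrence of A in a rule body:
  S -> y A b z : A is followed by terminal 'b' -> add 'b'
  S -> A ; : A is followed by terminal ';' -> add ';'
  A -> y : A does not occur in the body -> contributes nothing
FOLLOW(A) = {;, b}
Count: 2

2


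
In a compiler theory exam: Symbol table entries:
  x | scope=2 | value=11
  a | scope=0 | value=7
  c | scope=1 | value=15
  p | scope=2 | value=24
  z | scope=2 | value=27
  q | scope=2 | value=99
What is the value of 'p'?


Searching symbol table for 'p':
  x | scope=2 | value=11
  a | scope=0 | value=7
  c | scope=1 | value=15
  p | scope=2 | value=24 <- MATCH
  z | scope=2 | value=27
  q | scope=2 | value=99
Found 'p' at scope 2 with value 24

24


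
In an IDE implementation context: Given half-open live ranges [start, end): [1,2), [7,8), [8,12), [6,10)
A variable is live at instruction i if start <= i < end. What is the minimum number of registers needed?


Live ranges:
  Var0: [1, 2)
  Var1: [7, 8)
  Var2: [8, 12)
  Var3: [6, 10)
Sweep-line events (position, delta, active):
  pos=1 start -> active=1
  pos=2 end -> active=0
  pos=6 start -> active=1
  pos=7 start -> active=2
  pos=8 end -> active=1
  pos=8 start -> active=2
  pos=10 end -> active=1
  pos=12 end -> active=0
Maximum simultaneous active: 2
Minimum registers needed: 2

2


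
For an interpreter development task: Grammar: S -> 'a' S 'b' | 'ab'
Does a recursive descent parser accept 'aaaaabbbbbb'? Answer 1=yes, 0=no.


Grammar accepts strings of the form a^n b^n (n >= 1)
Word: 'aaaaabbbbbb'
Counting: 5 a's and 6 b's
Check: 5 == 6? No
Mismatch: a-count != b-count
Rejected

0


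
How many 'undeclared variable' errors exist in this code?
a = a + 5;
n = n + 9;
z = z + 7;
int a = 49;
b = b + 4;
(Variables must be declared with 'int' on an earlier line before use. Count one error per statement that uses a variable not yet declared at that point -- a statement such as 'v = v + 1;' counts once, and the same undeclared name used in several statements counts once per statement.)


Scanning code line by line:
  Line 1: use 'a' -> ERROR (undeclared)
  Line 2: use 'n' -> ERROR (undeclared)
  Line 3: use 'z' -> ERROR (undeclared)
  Line 4: declare 'a' -> declared = ['a']
  Line 5: use 'b' -> ERROR (undeclared)
Total undeclared variable errors: 4

4


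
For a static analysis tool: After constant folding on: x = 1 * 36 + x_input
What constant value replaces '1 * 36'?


Identifying constant sub-expression:
  Original: x = 1 * 36 + x_input
  1 and 36 are both compile-time constants
  Evaluating: 1 * 36 = 36
  After folding: x = 36 + x_input

36


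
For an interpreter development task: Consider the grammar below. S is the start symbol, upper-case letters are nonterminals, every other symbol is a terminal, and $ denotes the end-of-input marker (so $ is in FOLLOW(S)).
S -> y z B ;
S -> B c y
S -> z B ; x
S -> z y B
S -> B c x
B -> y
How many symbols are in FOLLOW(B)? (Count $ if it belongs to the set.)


S is the start symbol and does not occur in any rule body, so FOLLOW(S) = {$}.
Examining every occurrence of B in a rule body:
  S -> y z B ; : B is followed by terminal ';' -> add ';'
  S -> B c y : B is followed by terminal 'c' -> add 'c'
  S -> z B ; x : B is followed by terminal ';' -> add ';' (already in the set)
  S -> z y B : B is at the right end -> add FOLLOW(S) = {$}
  S -> B c x : B is followed by terminal 'c' -> add 'c' (already in the set)
  B -> y : B does not occur in the body -> contributes nothing
FOLLOW(B) = {;, c, $}
Count: 3

3


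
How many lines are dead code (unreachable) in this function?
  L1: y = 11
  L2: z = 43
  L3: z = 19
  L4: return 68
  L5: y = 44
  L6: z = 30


Analyzing control flow:
  L1: reachable (before return)
  L2: reachable (before return)
  L3: reachable (before return)
  L4: reachable (return statement)
  L5: DEAD (after return at L4)
  L6: DEAD (after return at L4)
Return at L4, total lines = 6
Dead lines: L5 through L6
Count: 2

2


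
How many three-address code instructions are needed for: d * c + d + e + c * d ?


Expression: d * c + d + e + c * d
Generating three-address code (respecting * over +/- precedence):
  Instruction 1: t1 = d * c
  Instruction 2: t2 = c * d
  Instruction 3: t3 = t1 + d
  Instruction 4: t4 = t3 + e
  Instruction 5: t5 = t4 + t2
Total instructions: 5

5


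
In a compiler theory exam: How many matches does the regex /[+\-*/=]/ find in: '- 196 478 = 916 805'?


Pattern: /[+\-*/=]/ (operators)
Input: '- 196 478 = 916 805'
Scanning for matches:
  Match 1: '-'
  Match 2: '='
Total matches: 2

2


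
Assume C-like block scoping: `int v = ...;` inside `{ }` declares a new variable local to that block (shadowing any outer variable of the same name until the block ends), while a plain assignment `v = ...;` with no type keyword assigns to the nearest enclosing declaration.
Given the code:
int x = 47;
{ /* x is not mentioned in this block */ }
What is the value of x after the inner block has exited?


Analyzing scoping rules:
Outer scope: declares x = 47
Inner block: x is neither redeclared nor assigned -> unchanged
After the block -> 47
Result: 47

47


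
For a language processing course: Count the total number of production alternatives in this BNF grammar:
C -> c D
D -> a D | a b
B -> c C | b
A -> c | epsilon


Counting alternatives per rule:
  C: 1 alternative(s)
  D: 2 alternative(s)
  B: 2 alternative(s)
  A: 2 alternative(s)
Sum: 1 + 2 + 2 + 2 = 7

7


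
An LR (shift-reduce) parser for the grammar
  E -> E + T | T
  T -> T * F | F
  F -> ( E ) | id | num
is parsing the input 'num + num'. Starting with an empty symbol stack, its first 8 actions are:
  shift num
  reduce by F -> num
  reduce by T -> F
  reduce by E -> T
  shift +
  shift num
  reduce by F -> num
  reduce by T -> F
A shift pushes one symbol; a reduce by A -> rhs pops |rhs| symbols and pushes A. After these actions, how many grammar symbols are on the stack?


Tracking the symbol stack through each action:
  Action 1: shift 'num' : push -> stack = [num] (size 1)
  Action 2: reduce by F -> num : pop 1, push F -> stack = [F] (size 1)
  Action 3: reduce by T -> F : pop 1, push T -> stack = [T] (size 1)
  Action 4: reduce by E -> T : pop 1, push E -> stack = [E] (size 1)
  Action 5: shift '+' : push -> stack = [E, +] (size 2)
  Action 6: shift 'num' : push -> stack = [E, +, num] (size 3)
  Action 7: reduce by F -> num : pop 1, push F -> stack = [E, +, F] (size 3)
  Action 8: reduce by T -> F : pop 1, push T -> stack = [E, +, T] (size 3)
Final stack size: 3

3


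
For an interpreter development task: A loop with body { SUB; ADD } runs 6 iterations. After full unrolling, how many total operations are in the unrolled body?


Loop body operations: SUB, ADD (2 ops per iteration)
Unrolling 6 iterations:
  Iteration 1: SUB, ADD (2 ops)
  Iteration 2: SUB, ADD (2 ops)
  Iteration 3: SUB, ADD (2 ops)
  Iteration 4: SUB, ADD (2 ops)
  Iteration 5: SUB, ADD (2 ops)
  Iteration 6: SUB, ADD (2 ops)
Total: 6 iterations * 2 ops/iter = 12 operations

12


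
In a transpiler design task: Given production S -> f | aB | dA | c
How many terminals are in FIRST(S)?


Production: S -> f | aB | dA | c
Examining each alternative for leading terminals:
  S -> f : first terminal = 'f'
  S -> aB : first terminal = 'a'
  S -> dA : first terminal = 'd'
  S -> c : first terminal = 'c'
FIRST(S) = {a, c, d, f}
Count: 4

4


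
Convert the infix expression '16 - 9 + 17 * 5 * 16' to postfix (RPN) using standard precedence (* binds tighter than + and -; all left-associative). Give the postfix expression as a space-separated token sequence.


Applying the shunting-yard algorithm:
  Operand 16 -> output
  Push '-' onto operator stack -> op-stack: [-]
  Operand 9 -> output
  See '+' (prec 1); top '-' (prec 1) >= it -> pop '-' to output
  Push '+' onto operator stack -> op-stack: [+]
  Operand 17 -> output
  Push '*' onto operator stack -> op-stack: [+, *]
  Operand 5 -> output
  See '*' (prec 2); top '*' (prec 2) >= it -> pop '*' to output
  Push '*' onto operator stack -> op-stack: [+, *]
  Operand 16 -> output
  End of input: pop '*' to output
  End of input: pop '+' to output
Postfix result: 16 9 - 17 5 * 16 * +

16 9 - 17 5 * 16 * +


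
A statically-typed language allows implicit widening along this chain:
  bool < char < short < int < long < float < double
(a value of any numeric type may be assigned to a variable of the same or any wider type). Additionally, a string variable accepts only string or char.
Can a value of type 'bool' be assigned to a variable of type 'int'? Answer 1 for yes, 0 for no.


Target variable type: int
Source value type: bool
Numeric ranks: bool=0, int=3
Widening allowed iff rank(source) <= rank(target): 0 <= 3? Yes
Result: 1

1


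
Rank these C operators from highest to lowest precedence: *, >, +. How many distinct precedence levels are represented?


Looking up precedence for each operator:
  * -> precedence 6
  > -> precedence 4
  + -> precedence 5
Sorted highest to lowest: *, +, >
Distinct precedence values: [6, 5, 4]
Number of distinct levels: 3

3


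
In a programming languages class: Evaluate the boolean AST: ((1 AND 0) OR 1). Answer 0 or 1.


Step 1: Evaluate inner node
  1 AND 0 = 0
Step 2: Evaluate root node
  0 OR 1 = 1

1


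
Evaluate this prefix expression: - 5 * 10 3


Parsing prefix expression: - 5 * 10 3
Step 1: Innermost operation '* 10 3'
  10 * 3 = 30
Step 2: Outer operation '- 5 [30]'
  5 - 30 = -25

-25


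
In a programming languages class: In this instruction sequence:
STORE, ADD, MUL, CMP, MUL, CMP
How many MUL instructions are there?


Scanning instruction sequence for MUL:
  Position 1: STORE
  Position 2: ADD
  Position 3: MUL <- MATCH
  Position 4: CMP
  Position 5: MUL <- MATCH
  Position 6: CMP
Matches at positions: [3, 5]
Total MUL count: 2

2


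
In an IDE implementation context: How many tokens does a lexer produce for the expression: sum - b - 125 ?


Scanning 'sum - b - 125'
Token 1: 'sum' -> identifier
Token 2: '-' -> operator
Token 3: 'b' -> identifier
Token 4: '-' -> operator
Token 5: '125' -> integer_literal
Total tokens: 5

5


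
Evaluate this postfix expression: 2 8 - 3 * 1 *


Processing tokens left to right:
Push 2, Push 8
Pop 2 and 8, compute 2 - 8 = -6, push -6
Push 3
Pop -6 and 3, compute -6 * 3 = -18, push -18
Push 1
Pop -18 and 1, compute -18 * 1 = -18, push -18
Stack result: -18

-18


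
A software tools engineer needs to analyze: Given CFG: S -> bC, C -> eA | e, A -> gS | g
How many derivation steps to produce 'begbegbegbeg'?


Grammar: S -> bC, C -> eA | e, A -> gS | g
Deriving 'begbegbegbeg':
Step 1: S -> bC => bC
Step 2: C -> eA => beA
Step 3: A -> gS => begS
Step 4: S -> bC => begbC
Step 5: C -> eA => begbeA
Step 6: A -> gS => begbegS
Step 7: S -> bC => begbegbC
Step 8: C -> eA => begbegbeA
Step 9: A -> gS => begbegbegS
Step 10: S -> bC => begbegbegbC
Step 11: C -> eA => begbegbegbeA
Step 12: A -> g => begbegbegbeg
Total derivation steps: 12

12


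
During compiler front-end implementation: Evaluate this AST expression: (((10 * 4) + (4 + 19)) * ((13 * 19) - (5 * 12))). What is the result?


Expression: (((10 * 4) + (4 + 19)) * ((13 * 19) - (5 * 12)))
Evaluating step by step:
  10 * 4 = 40
  4 + 19 = 23
  40 + 23 = 63
  13 * 19 = 247
  5 * 12 = 60
  247 - 60 = 187
  63 * 187 = 11781
Result: 11781

11781


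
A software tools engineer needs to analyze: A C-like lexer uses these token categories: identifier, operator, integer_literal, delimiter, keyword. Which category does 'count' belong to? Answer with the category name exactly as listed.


Token: 'count'
Checking categories:
  identifier: YES
  integer_literal: no
  operator: no
  keyword: no
  delimiter: no
Category: identifier

identifier


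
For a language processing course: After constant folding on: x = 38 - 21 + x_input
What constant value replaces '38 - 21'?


Identifying constant sub-expression:
  Original: x = 38 - 21 + x_input
  38 and 21 are both compile-time constants
  Evaluating: 38 - 21 = 17
  After folding: x = 17 + x_input

17


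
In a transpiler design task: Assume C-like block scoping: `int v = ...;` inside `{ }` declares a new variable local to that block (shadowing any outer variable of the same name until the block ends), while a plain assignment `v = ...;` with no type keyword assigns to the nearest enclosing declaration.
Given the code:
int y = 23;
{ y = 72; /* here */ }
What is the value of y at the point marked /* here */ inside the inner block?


Analyzing scoping rules:
Outer scope: declares y = 23
Inner block: 'y = 72;' has no type keyword, so it is an assignment to the outer y (no shadowing)
Inside the block, after the assignment -> 72
Result: 72

72


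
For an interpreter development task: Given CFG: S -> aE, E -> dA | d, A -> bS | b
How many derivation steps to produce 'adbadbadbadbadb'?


Grammar: S -> aE, E -> dA | d, A -> bS | b
Deriving 'adbadbadbadbadb':
Step 1: S -> aE => aE
Step 2: E -> dA => adA
Step 3: A -> bS => adbS
Step 4: S -> aE => adbaE
Step 5: E -> dA => adbadA
Step 6: A -> bS => adbadbS
Step 7: S -> aE => adbadbaE
Step 8: E -> dA => adbadbadA
Step 9: A -> bS => adbadbadbS
Step 10: S -> aE => adbadbadbaE
Step 11: E -> dA => adbadbadbadA
Step 12: A -> bS => adbadbadbadbS
Step 13: S -> aE => adbadbadbadbaE
Step 14: E -> dA => adbadbadbadbadA
Step 15: A -> b => adbadbadbadbadb
Total derivation steps: 15

15


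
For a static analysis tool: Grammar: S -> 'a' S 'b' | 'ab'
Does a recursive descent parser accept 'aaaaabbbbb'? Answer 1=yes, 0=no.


Grammar accepts strings of the form a^n b^n (n >= 1)
Word: 'aaaaabbbbb'
Counting: 5 a's and 5 b's
Check: 5 == 5? Yes
Derivation (S -> aSb applied 4 time(s), then S -> ab): S => aSb => aaSbb => aaaSbbb => aaaaSbbbb => aaaaabbbbb
Accepted

1


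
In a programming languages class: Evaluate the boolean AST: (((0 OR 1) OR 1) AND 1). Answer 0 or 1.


Step 1: Evaluate inner node
  0 OR 1 = 1
Step 2: Evaluate next node
  1 OR 1 = 1
Step 3: Evaluate root node
  1 AND 1 = 1

1


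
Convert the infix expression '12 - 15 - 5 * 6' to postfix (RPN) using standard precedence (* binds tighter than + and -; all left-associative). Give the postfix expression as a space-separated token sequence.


Applying the shunting-yard algorithm:
  Operand 12 -> output
  Push '-' onto operator stack -> op-stack: [-]
  Operand 15 -> output
  See '-' (prec 1); top '-' (prec 1) >= it -> pop '-' to output
  Push '-' onto operator stack -> op-stack: [-]
  Operand 5 -> output
  Push '*' onto operator stack -> op-stack: [-, *]
  Operand 6 -> output
  End of input: pop '*' to output
  End of input: pop '-' to output
Postfix result: 12 15 - 5 6 * -

12 15 - 5 6 * -


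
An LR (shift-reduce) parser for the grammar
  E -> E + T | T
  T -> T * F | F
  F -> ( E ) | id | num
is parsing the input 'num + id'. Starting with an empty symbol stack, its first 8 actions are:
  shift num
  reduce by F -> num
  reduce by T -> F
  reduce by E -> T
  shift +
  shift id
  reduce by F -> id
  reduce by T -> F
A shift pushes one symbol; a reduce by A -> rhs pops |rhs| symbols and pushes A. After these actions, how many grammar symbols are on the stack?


Tracking the symbol stack through each action:
  Action 1: shift 'num' : push -> stack = [num] (size 1)
  Action 2: reduce by F -> num : pop 1, push F -> stack = [F] (size 1)
  Action 3: reduce by T -> F : pop 1, push T -> stack = [T] (size 1)
  Action 4: reduce by E -> T : pop 1, push E -> stack = [E] (size 1)
  Action 5: shift '+' : push -> stack = [E, +] (size 2)
  Action 6: shift 'id' : push -> stack = [E, +, id] (size 3)
  Action 7: reduce by F -> id : pop 1, push F -> stack = [E, +, F] (size 3)
  Action 8: reduce by T -> F : pop 1, push T -> stack = [E, +, T] (size 3)
Final stack size: 3

3


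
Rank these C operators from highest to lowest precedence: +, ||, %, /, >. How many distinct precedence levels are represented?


Looking up precedence for each operator:
  + -> precedence 5
  || -> precedence 1
  % -> precedence 6
  / -> precedence 6
  > -> precedence 4
Sorted highest to lowest: %, /, +, >, ||
Distinct precedence values: [6, 5, 4, 1]
Number of distinct levels: 4

4


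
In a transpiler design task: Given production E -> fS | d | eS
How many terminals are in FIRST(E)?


Production: E -> fS | d | eS
Examining each alternative for leading terminals:
  E -> fS : first terminal = 'f'
  E -> d : first terminal = 'd'
  E -> eS : first terminal = 'e'
FIRST(E) = {d, e, f}
Count: 3

3


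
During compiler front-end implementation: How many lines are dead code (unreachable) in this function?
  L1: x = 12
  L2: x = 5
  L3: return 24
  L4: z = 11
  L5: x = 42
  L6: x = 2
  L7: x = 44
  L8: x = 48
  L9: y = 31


Analyzing control flow:
  L1: reachable (before return)
  L2: reachable (before return)
  L3: reachable (return statement)
  L4: DEAD (after return at L3)
  L5: DEAD (after return at L3)
  L6: DEAD (after return at L3)
  L7: DEAD (after return at L3)
  L8: DEAD (after return at L3)
  L9: DEAD (after return at L3)
Return at L3, total lines = 9
Dead lines: L4 through L9
Count: 6

6


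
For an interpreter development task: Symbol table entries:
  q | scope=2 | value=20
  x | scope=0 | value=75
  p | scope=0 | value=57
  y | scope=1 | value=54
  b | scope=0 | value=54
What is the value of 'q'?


Searching symbol table for 'q':
  q | scope=2 | value=20 <- MATCH
  x | scope=0 | value=75
  p | scope=0 | value=57
  y | scope=1 | value=54
  b | scope=0 | value=54
Found 'q' at scope 2 with value 20

20


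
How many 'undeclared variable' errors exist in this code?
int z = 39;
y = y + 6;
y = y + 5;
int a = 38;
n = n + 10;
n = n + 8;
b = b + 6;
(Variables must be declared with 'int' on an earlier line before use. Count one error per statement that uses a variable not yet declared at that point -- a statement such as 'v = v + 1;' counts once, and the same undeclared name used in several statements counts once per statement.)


Scanning code line by line:
  Line 1: declare 'z' -> declared = ['z']
  Line 2: use 'y' -> ERROR (undeclared)
  Line 3: use 'y' -> ERROR (undeclared)
  Line 4: declare 'a' -> declared = ['a', 'z']
  Line 5: use 'n' -> ERROR (undeclared)
  Line 6: use 'n' -> ERROR (undeclared)
  Line 7: use 'b' -> ERROR (undeclared)
Total undeclared variable errors: 5

5


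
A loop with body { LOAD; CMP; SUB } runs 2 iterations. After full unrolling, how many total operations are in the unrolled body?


Loop body operations: LOAD, CMP, SUB (3 ops per iteration)
Unrolling 2 iterations:
  Iteration 1: LOAD, CMP, SUB (3 ops)
  Iteration 2: LOAD, CMP, SUB (3 ops)
Total: 2 iterations * 3 ops/iter = 6 operations

6
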